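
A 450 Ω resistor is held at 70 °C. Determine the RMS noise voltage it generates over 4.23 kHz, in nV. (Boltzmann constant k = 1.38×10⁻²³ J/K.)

190 nV

T = 70 °C + 273.15 = 343.15 K
V_n = √(4kTRB)
4kTRB = 4 × 1.38×10⁻²³ × 343.15 × 4.50×10² × 4.23×10³ = 3.61×10⁻¹⁴ V²
V_n = √(3.61×10⁻¹⁴) = 1.90×10⁻⁷ V = 190 nV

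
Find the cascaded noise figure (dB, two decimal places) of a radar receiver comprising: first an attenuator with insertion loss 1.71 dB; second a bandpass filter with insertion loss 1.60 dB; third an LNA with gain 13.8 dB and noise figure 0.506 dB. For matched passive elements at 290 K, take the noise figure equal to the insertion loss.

3.82 dB

Convert to linear (a loss of L dB is a gain of −L dB): F_i = 10^(NF_i/10), G_i = 10^(G_i,dB/10)
  Stage 1: F_1 = 10^(1.71/10) = 1.483, G_1 = 10^(−1.71/10) = 0.6745
  Stage 2: F_2 = 10^(1.60/10) = 1.445, G_2 = 10^(−1.60/10) = 0.6918
  Stage 3: F_3 = 10^(0.506/10) = 1.124, G_3 = 10^(13.8/10) = 23.99
Friis cascade:
  F = 1.483 + (1.445 − 1)/0.6745 + (1.124 − 1)/0.4667 = 2.408
NF = 10 log₁₀(2.408) = 3.82 dB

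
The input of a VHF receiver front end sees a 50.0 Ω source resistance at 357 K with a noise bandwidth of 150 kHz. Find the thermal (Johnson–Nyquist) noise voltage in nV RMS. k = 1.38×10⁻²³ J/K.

V_n = √(4kTRB)
4kTRB = 4 × 1.38×10⁻²³ × 357 × 5.00×10¹ × 1.50×10⁵ = 1.48×10⁻¹³ V²
V_n = √(1.48×10⁻¹³) = 3.84×10⁻⁷ V = 384 nV

384 nV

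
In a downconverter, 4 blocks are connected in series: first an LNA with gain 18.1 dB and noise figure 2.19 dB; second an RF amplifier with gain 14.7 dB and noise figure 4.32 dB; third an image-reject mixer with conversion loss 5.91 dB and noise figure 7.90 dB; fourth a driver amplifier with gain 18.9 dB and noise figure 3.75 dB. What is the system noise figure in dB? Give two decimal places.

2.27 dB

Convert to linear (a loss of L dB is a gain of −L dB): F_i = 10^(NF_i/10), G_i = 10^(G_i,dB/10)
  Stage 1: F_1 = 10^(2.19/10) = 1.656, G_1 = 10^(18.1/10) = 64.57
  Stage 2: F_2 = 10^(4.32/10) = 2.704, G_2 = 10^(14.7/10) = 29.51
  Stage 3: F_3 = 10^(7.90/10) = 6.166, G_3 = 10^(−5.91/10) = 0.2564
  Stage 4: F_4 = 10^(3.75/10) = 2.371, G_4 = 10^(18.9/10) = 77.62
Friis cascade:
  F = 1.656 + (2.704 − 1)/64.57 + (6.166 − 1)/1905 + (2.371 − 1)/488.7 = 1.688
NF = 10 log₁₀(1.688) = 2.27 dB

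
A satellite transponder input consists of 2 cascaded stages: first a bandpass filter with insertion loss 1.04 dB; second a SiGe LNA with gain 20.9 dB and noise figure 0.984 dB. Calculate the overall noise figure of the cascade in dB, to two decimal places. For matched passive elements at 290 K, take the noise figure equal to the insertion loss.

Convert to linear (a loss of L dB is a gain of −L dB): F_i = 10^(NF_i/10), G_i = 10^(G_i,dB/10)
  Stage 1: F_1 = 10^(1.04/10) = 1.271, G_1 = 10^(−1.04/10) = 0.7870
  Stage 2: F_2 = 10^(0.984/10) = 1.254, G_2 = 10^(20.9/10) = 123.0
Friis cascade:
  F = 1.271 + (1.254 − 1)/0.7870 = 1.594
NF = 10 log₁₀(1.594) = 2.02 dB

2.02 dB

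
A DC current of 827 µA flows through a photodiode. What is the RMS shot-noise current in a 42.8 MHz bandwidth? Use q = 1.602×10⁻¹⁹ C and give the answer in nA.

106 nA

I_n = √(2qI·B)
2qI·B = 2 × 1.602×10⁻¹⁹ × 8.27×10⁻⁴ × 4.28×10⁷ = 1.13×10⁻¹⁴ A²
I_n = √(1.13×10⁻¹⁴) = 1.06×10⁻⁷ A = 106 nA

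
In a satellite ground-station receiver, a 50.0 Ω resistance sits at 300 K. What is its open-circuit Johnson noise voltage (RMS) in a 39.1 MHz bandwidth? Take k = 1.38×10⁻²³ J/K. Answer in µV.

V_n = √(4kTRB)
4kTRB = 4 × 1.38×10⁻²³ × 300 × 5.00×10¹ × 3.91×10⁷ = 3.24×10⁻¹¹ V²
V_n = √(3.24×10⁻¹¹) = 5.69×10⁻⁶ V = 5.69 µV

5.69 µV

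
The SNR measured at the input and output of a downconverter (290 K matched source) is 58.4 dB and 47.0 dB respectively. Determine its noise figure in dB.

11.4 dB

NF (dB) = SNR_in(dB) − SNR_out(dB) when the source is at T₀
NF = 58.4 − 47.0 = 11.4 dB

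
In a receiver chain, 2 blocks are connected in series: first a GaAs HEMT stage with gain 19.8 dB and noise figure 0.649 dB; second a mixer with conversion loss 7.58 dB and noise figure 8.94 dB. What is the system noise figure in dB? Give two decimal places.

Convert to linear (a loss of L dB is a gain of −L dB): F_i = 10^(NF_i/10), G_i = 10^(G_i,dB/10)
  Stage 1: F_1 = 10^(0.649/10) = 1.161, G_1 = 10^(19.8/10) = 95.50
  Stage 2: F_2 = 10^(8.94/10) = 7.834, G_2 = 10^(−7.58/10) = 0.1746
Friis cascade:
  F = 1.161 + (7.834 − 1)/95.50 = 1.233
NF = 10 log₁₀(1.233) = 0.91 dB

0.91 dB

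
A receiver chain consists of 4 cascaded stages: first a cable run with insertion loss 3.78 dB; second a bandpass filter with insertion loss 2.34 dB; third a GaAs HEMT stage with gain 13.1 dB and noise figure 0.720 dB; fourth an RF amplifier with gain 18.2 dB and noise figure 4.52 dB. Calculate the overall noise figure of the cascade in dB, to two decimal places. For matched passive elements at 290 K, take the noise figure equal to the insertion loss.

7.16 dB

Convert to linear (a loss of L dB is a gain of −L dB): F_i = 10^(NF_i/10), G_i = 10^(G_i,dB/10)
  Stage 1: F_1 = 10^(3.78/10) = 2.388, G_1 = 10^(−3.78/10) = 0.4188
  Stage 2: F_2 = 10^(2.34/10) = 1.714, G_2 = 10^(−2.34/10) = 0.5834
  Stage 3: F_3 = 10^(0.720/10) = 1.180, G_3 = 10^(13.1/10) = 20.42
  Stage 4: F_4 = 10^(4.52/10) = 2.831, G_4 = 10^(18.2/10) = 66.07
Friis cascade:
  F = 2.388 + (1.714 − 1)/0.4188 + (1.180 − 1)/0.2443 + (2.831 − 1)/4.989 = 5.198
NF = 10 log₁₀(5.198) = 7.16 dB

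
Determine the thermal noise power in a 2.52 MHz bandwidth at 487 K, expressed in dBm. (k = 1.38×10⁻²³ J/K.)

P_n = kTB = 1.38×10⁻²³ × 487 × 2.52×10⁶ = 1.69×10⁻¹⁴ W
In dBm: 10 log₁₀(1.69×10⁻¹⁴ / 10⁻³) = −107.7 dBm

−107.7 dBm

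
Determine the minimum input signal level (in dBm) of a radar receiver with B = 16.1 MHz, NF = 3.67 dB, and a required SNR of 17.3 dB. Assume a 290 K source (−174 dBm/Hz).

Sensitivity = −174 + 10 log₁₀(B) + NF + SNR_min
= −174 + 72.07 + 3.67 + 17.3
= −80.96 dBm → −81.0 dBm

−81.0 dBm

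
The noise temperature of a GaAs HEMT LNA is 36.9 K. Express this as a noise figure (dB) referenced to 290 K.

F = 1 + T_e/T₀ = 1 + 36.9/290 = 1.12724
NF = 10 log₁₀(1.12724) = 0.520 dB

0.520 dB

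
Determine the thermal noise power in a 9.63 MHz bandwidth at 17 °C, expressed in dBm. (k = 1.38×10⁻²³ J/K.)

T = 17 °C + 273.15 = 290.15 K
P_n = kTB = 1.38×10⁻²³ × 290.15 × 9.63×10⁶ = 3.86×10⁻¹⁴ W
In dBm: 10 log₁₀(3.86×10⁻¹⁴ / 10⁻³) = −104.1 dBm

−104.1 dBm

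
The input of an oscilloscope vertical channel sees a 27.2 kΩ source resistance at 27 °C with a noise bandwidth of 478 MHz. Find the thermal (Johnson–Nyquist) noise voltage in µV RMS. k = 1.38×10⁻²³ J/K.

464 µV

T = 27 °C + 273.15 = 300.15 K
V_n = √(4kTRB)
4kTRB = 4 × 1.38×10⁻²³ × 300.15 × 2.72×10⁴ × 4.78×10⁸ = 2.15×10⁻⁷ V²
V_n = √(2.15×10⁻⁷) = 4.64×10⁻⁴ V = 464 µV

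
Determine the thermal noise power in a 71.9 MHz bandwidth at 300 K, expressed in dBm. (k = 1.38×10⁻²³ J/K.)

−95.3 dBm

P_n = kTB = 1.38×10⁻²³ × 300 × 7.19×10⁷ = 2.98×10⁻¹³ W
In dBm: 10 log₁₀(2.98×10⁻¹³ / 10⁻³) = −95.3 dBm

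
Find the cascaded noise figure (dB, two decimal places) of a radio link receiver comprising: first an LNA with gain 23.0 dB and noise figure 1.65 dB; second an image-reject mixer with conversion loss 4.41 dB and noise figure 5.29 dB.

Convert to linear (a loss of L dB is a gain of −L dB): F_i = 10^(NF_i/10), G_i = 10^(G_i,dB/10)
  Stage 1: F_1 = 10^(1.65/10) = 1.462, G_1 = 10^(23.0/10) = 199.5
  Stage 2: F_2 = 10^(5.29/10) = 3.381, G_2 = 10^(−4.41/10) = 0.3622
Friis cascade:
  F = 1.462 + (3.381 − 1)/199.5 = 1.474
NF = 10 log₁₀(1.474) = 1.69 dB

1.69 dB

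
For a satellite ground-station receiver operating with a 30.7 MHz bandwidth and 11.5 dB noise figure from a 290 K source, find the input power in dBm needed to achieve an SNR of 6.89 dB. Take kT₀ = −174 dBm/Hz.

−80.7 dBm

Sensitivity = −174 + 10 log₁₀(B) + NF + SNR_min
= −174 + 74.87 + 11.5 + 6.89
= −80.74 dBm → −80.7 dBm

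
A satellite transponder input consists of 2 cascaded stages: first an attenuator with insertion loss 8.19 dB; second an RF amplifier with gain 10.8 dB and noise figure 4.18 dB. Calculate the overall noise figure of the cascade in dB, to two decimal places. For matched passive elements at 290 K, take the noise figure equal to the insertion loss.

12.37 dB

Convert to linear (a loss of L dB is a gain of −L dB): F_i = 10^(NF_i/10), G_i = 10^(G_i,dB/10)
  Stage 1: F_1 = 10^(8.19/10) = 6.592, G_1 = 10^(−8.19/10) = 0.1517
  Stage 2: F_2 = 10^(4.18/10) = 2.618, G_2 = 10^(10.8/10) = 12.02
Friis cascade:
  F = 6.592 + (2.618 − 1)/0.1517 = 17.26
NF = 10 log₁₀(17.26) = 12.37 dB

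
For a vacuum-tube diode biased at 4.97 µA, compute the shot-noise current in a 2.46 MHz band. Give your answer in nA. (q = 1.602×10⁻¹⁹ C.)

1.98 nA

I_n = √(2qI·B)
2qI·B = 2 × 1.602×10⁻¹⁹ × 4.97×10⁻⁶ × 2.46×10⁶ = 3.92×10⁻¹⁸ A²
I_n = √(3.92×10⁻¹⁸) = 1.98×10⁻⁹ A = 1.98 nA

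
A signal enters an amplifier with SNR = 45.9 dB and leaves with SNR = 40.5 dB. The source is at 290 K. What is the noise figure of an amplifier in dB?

5.4 dB

NF (dB) = SNR_in(dB) − SNR_out(dB) when the source is at T₀
NF = 45.9 − 40.5 = 5.4 dB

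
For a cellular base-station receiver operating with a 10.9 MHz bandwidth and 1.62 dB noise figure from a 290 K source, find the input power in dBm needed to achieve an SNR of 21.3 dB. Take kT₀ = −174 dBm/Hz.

−80.7 dBm

Sensitivity = −174 + 10 log₁₀(B) + NF + SNR_min
= −174 + 70.37 + 1.62 + 21.3
= −80.71 dBm → −80.7 dBm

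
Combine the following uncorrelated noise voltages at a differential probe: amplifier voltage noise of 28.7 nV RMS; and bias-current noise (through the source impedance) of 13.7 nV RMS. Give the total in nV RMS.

Uncorrelated sources add in power (mean-square): V_tot = √(ΣV_i²)
V_tot = √[(2.87×10⁻⁸)² + (1.37×10⁻⁸)²] = 3.18×10⁻⁸ V = 31.8 nV

31.8 nV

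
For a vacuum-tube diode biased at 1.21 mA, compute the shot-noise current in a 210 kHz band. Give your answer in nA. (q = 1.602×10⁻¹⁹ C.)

I_n = √(2qI·B)
2qI·B = 2 × 1.602×10⁻¹⁹ × 1.21×10⁻³ × 2.10×10⁵ = 8.14×10⁻¹⁷ A²
I_n = √(8.14×10⁻¹⁷) = 9.02×10⁻⁹ A = 9.02 nA

9.02 nA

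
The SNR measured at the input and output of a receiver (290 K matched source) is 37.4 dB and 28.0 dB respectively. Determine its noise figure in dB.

9.4 dB

NF (dB) = SNR_in(dB) − SNR_out(dB) when the source is at T₀
NF = 37.4 − 28.0 = 9.4 dB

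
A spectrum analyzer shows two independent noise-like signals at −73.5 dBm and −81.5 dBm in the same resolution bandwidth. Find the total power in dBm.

Convert to linear, add, convert back:
P₁ = 4.47×10⁻¹¹ W, P₂ = 7.08×10⁻¹² W
P_tot = 5.17×10⁻¹¹ W → 10 log₁₀(P_tot / 10⁻³) = −72.9 dBm

−72.9 dBm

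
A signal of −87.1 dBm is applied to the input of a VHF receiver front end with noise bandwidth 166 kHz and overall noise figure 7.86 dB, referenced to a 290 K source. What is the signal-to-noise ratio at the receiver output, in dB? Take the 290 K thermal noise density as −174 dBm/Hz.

26.8 dB

Noise floor: N = −174 + 10 log₁₀(B) + NF
10 log₁₀(1.66×10⁵) = 52.2 dB
N = −174 + 52.2 + 7.86 = −113.94 dBm
SNR = P_sig − N = −87.1 − (−113.94) = 26.84 dB → 26.8 dB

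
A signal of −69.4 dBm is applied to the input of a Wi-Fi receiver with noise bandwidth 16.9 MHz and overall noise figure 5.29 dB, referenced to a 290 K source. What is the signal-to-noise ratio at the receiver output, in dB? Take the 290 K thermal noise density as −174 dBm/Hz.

Noise floor: N = −174 + 10 log₁₀(B) + NF
10 log₁₀(1.69×10⁷) = 72.28 dB
N = −174 + 72.28 + 5.29 = −96.43 dBm
SNR = P_sig − N = −69.4 − (−96.43) = 27.03 dB → 27.0 dB

27.0 dB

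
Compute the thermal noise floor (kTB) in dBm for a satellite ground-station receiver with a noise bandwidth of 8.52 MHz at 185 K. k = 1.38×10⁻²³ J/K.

P_n = kTB = 1.38×10⁻²³ × 185 × 8.52×10⁶ = 2.18×10⁻¹⁴ W
In dBm: 10 log₁₀(2.18×10⁻¹⁴ / 10⁻³) = −106.6 dBm

−106.6 dBm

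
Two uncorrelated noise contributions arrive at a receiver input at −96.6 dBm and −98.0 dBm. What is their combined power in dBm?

Convert to linear, add, convert back:
P₁ = 2.19×10⁻¹³ W, P₂ = 1.58×10⁻¹³ W
P_tot = 3.77×10⁻¹³ W → 10 log₁₀(P_tot / 10⁻³) = −94.2 dBm

−94.2 dBm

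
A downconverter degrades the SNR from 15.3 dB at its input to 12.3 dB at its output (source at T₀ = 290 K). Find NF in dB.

NF (dB) = SNR_in(dB) − SNR_out(dB) when the source is at T₀
NF = 15.3 − 12.3 = 3.0 dB

3.0 dB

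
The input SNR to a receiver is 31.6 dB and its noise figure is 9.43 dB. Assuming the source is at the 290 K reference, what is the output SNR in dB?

22.17 dB

By definition F = SNR_in/SNR_out, so in dB: SNR_out = SNR_in − NF
SNR_out = 31.6 − 9.43 = 22.17 dB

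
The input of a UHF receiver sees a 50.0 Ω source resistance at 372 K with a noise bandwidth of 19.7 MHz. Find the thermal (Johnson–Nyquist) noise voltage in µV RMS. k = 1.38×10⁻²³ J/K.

4.50 µV

V_n = √(4kTRB)
4kTRB = 4 × 1.38×10⁻²³ × 372 × 5.00×10¹ × 1.97×10⁷ = 2.02×10⁻¹¹ V²
V_n = √(2.02×10⁻¹¹) = 4.50×10⁻⁶ V = 4.50 µV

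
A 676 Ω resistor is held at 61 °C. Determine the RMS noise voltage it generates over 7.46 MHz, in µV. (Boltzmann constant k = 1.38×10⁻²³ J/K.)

9.64 µV

T = 61 °C + 273.15 = 334.15 K
V_n = √(4kTRB)
4kTRB = 4 × 1.38×10⁻²³ × 334.15 × 6.76×10² × 7.46×10⁶ = 9.30×10⁻¹¹ V²
V_n = √(9.30×10⁻¹¹) = 9.64×10⁻⁶ V = 9.64 µV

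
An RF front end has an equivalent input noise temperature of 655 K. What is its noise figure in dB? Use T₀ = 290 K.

F = 1 + T_e/T₀ = 1 + 655/290 = 3.25862
NF = 10 log₁₀(3.25862) = 5.13 dB

5.13 dB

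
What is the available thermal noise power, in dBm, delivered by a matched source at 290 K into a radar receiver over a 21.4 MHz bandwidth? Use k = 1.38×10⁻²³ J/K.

P_n = kTB = 1.38×10⁻²³ × 290 × 2.14×10⁷ = 8.56×10⁻¹⁴ W
In dBm: 10 log₁₀(8.56×10⁻¹⁴ / 10⁻³) = −100.7 dBm

−100.7 dBm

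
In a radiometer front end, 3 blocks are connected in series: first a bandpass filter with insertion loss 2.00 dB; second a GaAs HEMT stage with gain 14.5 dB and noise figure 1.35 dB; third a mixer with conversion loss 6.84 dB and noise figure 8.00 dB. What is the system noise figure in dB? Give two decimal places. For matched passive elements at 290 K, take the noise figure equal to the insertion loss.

3.91 dB

Convert to linear (a loss of L dB is a gain of −L dB): F_i = 10^(NF_i/10), G_i = 10^(G_i,dB/10)
  Stage 1: F_1 = 10^(2.00/10) = 1.585, G_1 = 10^(−2.00/10) = 0.6310
  Stage 2: F_2 = 10^(1.35/10) = 1.365, G_2 = 10^(14.5/10) = 28.18
  Stage 3: F_3 = 10^(8.00/10) = 6.310, G_3 = 10^(−6.84/10) = 0.2070
Friis cascade:
  F = 1.585 + (1.365 − 1)/0.6310 + (6.310 − 1)/17.78 = 2.461
NF = 10 log₁₀(2.461) = 3.91 dB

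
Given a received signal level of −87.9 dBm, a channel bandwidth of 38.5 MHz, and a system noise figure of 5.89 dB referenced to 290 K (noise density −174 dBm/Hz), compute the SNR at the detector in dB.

Noise floor: N = −174 + 10 log₁₀(B) + NF
10 log₁₀(3.85×10⁷) = 75.85 dB
N = −174 + 75.85 + 5.89 = −92.26 dBm
SNR = P_sig − N = −87.9 − (−92.26) = 4.36 dB → 4.4 dB

4.4 dB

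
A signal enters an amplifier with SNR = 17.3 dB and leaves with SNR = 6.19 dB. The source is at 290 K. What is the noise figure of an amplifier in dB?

11.11 dB

NF (dB) = SNR_in(dB) − SNR_out(dB) when the source is at T₀
NF = 17.3 − 6.19 = 11.11 dB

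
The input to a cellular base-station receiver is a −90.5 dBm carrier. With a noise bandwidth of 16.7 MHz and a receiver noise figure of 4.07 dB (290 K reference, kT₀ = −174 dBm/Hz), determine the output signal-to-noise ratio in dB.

Noise floor: N = −174 + 10 log₁₀(B) + NF
10 log₁₀(1.67×10⁷) = 72.23 dB
N = −174 + 72.23 + 4.07 = −97.70 dBm
SNR = P_sig − N = −90.5 − (−97.70) = 7.20 dB → 7.2 dB

7.2 dB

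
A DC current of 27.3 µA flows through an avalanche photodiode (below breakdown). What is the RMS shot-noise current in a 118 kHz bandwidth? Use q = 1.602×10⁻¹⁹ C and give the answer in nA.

I_n = √(2qI·B)
2qI·B = 2 × 1.602×10⁻¹⁹ × 2.73×10⁻⁵ × 1.18×10⁵ = 1.03×10⁻¹⁸ A²
I_n = √(1.03×10⁻¹⁸) = 1.02×10⁻⁹ A = 1.02 nA

1.02 nA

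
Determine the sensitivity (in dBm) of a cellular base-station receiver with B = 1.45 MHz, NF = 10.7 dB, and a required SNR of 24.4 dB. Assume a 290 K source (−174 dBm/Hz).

Sensitivity = −174 + 10 log₁₀(B) + NF + SNR_min
= −174 + 61.61 + 10.7 + 24.4
= −77.29 dBm → −77.3 dBm

−77.3 dBm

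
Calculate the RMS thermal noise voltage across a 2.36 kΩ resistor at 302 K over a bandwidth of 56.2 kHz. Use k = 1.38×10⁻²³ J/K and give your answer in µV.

1.49 µV

V_n = √(4kTRB)
4kTRB = 4 × 1.38×10⁻²³ × 302 × 2.36×10³ × 5.62×10⁴ = 2.21×10⁻¹² V²
V_n = √(2.21×10⁻¹²) = 1.49×10⁻⁶ V = 1.49 µV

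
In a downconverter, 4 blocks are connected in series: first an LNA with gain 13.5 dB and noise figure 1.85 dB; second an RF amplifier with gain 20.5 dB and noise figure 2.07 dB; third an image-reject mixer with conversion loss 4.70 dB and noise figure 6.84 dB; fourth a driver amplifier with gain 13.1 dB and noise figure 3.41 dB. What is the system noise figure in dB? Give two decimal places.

Convert to linear (a loss of L dB is a gain of −L dB): F_i = 10^(NF_i/10), G_i = 10^(G_i,dB/10)
  Stage 1: F_1 = 10^(1.85/10) = 1.531, G_1 = 10^(13.5/10) = 22.39
  Stage 2: F_2 = 10^(2.07/10) = 1.611, G_2 = 10^(20.5/10) = 112.2
  Stage 3: F_3 = 10^(6.84/10) = 4.831, G_3 = 10^(−4.70/10) = 0.3388
  Stage 4: F_4 = 10^(3.41/10) = 2.193, G_4 = 10^(13.1/10) = 20.42
Friis cascade:
  F = 1.531 + (1.611 − 1)/22.39 + (4.831 − 1)/2512 + (2.193 − 1)/851.1 = 1.561
NF = 10 log₁₀(1.561) = 1.93 dB

1.93 dB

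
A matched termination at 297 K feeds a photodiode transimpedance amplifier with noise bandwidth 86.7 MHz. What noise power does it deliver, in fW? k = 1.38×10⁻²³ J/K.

P_n = kTB = 1.38×10⁻²³ × 297 × 8.67×10⁷ = 3.55×10⁻¹³ W = 355 fW

355 fW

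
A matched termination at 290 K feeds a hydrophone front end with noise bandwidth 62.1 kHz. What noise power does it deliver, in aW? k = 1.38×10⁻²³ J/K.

P_n = kTB = 1.38×10⁻²³ × 290 × 6.21×10⁴ = 2.49×10⁻¹⁶ W = 249 aW

249 aW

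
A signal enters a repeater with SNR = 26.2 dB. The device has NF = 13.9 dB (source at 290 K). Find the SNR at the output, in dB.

12.3 dB

By definition F = SNR_in/SNR_out, so in dB: SNR_out = SNR_in − NF
SNR_out = 26.2 − 13.9 = 12.3 dB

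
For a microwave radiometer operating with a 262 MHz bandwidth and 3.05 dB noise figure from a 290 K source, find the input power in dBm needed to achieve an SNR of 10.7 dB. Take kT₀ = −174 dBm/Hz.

Sensitivity = −174 + 10 log₁₀(B) + NF + SNR_min
= −174 + 84.18 + 3.05 + 10.7
= −76.07 dBm → −76.1 dBm

−76.1 dBm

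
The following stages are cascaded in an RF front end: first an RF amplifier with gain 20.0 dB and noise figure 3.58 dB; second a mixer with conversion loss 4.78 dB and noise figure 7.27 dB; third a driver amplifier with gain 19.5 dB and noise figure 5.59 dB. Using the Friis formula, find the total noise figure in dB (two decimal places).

3.81 dB

Convert to linear (a loss of L dB is a gain of −L dB): F_i = 10^(NF_i/10), G_i = 10^(G_i,dB/10)
  Stage 1: F_1 = 10^(3.58/10) = 2.280, G_1 = 10^(20.0/10) = 100.0
  Stage 2: F_2 = 10^(7.27/10) = 5.333, G_2 = 10^(−4.78/10) = 0.3327
  Stage 3: F_3 = 10^(5.59/10) = 3.622, G_3 = 10^(19.5/10) = 89.13
Friis cascade:
  F = 2.280 + (5.333 − 1)/100.0 + (3.622 − 1)/33.27 = 2.403
NF = 10 log₁₀(2.403) = 3.81 dB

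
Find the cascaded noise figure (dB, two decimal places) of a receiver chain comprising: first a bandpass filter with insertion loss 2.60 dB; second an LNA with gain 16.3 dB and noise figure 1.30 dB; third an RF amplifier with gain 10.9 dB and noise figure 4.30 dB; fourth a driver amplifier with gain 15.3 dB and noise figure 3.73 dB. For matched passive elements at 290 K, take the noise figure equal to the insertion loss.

Convert to linear (a loss of L dB is a gain of −L dB): F_i = 10^(NF_i/10), G_i = 10^(G_i,dB/10)
  Stage 1: F_1 = 10^(2.60/10) = 1.820, G_1 = 10^(−2.60/10) = 0.5495
  Stage 2: F_2 = 10^(1.30/10) = 1.349, G_2 = 10^(16.3/10) = 42.66
  Stage 3: F_3 = 10^(4.30/10) = 2.692, G_3 = 10^(10.9/10) = 12.30
  Stage 4: F_4 = 10^(3.73/10) = 2.360, G_4 = 10^(15.3/10) = 33.88
Friis cascade:
  F = 1.820 + (1.349 − 1)/0.5495 + (2.692 − 1)/23.44 + (2.360 − 1)/288.4 = 2.532
NF = 10 log₁₀(2.532) = 4.03 dB

4.03 dB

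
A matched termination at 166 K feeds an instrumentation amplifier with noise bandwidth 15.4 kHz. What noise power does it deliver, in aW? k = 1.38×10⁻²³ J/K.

35.3 aW

P_n = kTB = 1.38×10⁻²³ × 166 × 1.54×10⁴ = 3.53×10⁻¹⁷ W = 35.3 aW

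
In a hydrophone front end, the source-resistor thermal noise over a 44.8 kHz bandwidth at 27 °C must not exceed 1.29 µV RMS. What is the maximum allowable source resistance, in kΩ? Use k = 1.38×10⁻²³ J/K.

2.24 kΩ

T = 27 °C + 273.15 = 300.15 K
Johnson–Nyquist: V_n = √(4kTRB) ⇒ R = V_n² / (4kTB)
4kTB = 4 × 1.38×10⁻²³ × 300.15 × 4.48×10⁴ = 7.42×10⁻¹⁶
R = (1.29×10⁻⁶)² / 7.42×10⁻¹⁶ = 2.24×10³ Ω = 2.24 kΩ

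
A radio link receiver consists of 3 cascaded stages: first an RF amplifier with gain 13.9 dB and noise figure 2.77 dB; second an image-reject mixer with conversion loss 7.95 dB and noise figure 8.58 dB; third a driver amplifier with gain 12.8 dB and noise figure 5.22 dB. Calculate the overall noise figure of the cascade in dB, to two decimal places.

4.37 dB

Convert to linear (a loss of L dB is a gain of −L dB): F_i = 10^(NF_i/10), G_i = 10^(G_i,dB/10)
  Stage 1: F_1 = 10^(2.77/10) = 1.892, G_1 = 10^(13.9/10) = 24.55
  Stage 2: F_2 = 10^(8.58/10) = 7.211, G_2 = 10^(−7.95/10) = 0.1603
  Stage 3: F_3 = 10^(5.22/10) = 3.327, G_3 = 10^(12.8/10) = 19.05
Friis cascade:
  F = 1.892 + (7.211 − 1)/24.55 + (3.327 − 1)/3.936 = 2.737
NF = 10 log₁₀(2.737) = 4.37 dB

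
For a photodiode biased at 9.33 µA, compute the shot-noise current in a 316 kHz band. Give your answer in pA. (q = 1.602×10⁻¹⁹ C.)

972 pA

I_n = √(2qI·B)
2qI·B = 2 × 1.602×10⁻¹⁹ × 9.33×10⁻⁶ × 3.16×10⁵ = 9.45×10⁻¹⁹ A²
I_n = √(9.45×10⁻¹⁹) = 9.72×10⁻¹⁰ A = 972 pA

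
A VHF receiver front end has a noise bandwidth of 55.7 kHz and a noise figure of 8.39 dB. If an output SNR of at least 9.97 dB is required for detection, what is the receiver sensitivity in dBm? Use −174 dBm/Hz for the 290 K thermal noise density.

Sensitivity = −174 + 10 log₁₀(B) + NF + SNR_min
= −174 + 47.46 + 8.39 + 9.97
= −108.18 dBm → −108.2 dBm

−108.2 dBm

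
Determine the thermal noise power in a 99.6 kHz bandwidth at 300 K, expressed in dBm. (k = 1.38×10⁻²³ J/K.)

−123.8 dBm

P_n = kTB = 1.38×10⁻²³ × 300 × 9.96×10⁴ = 4.12×10⁻¹⁶ W
In dBm: 10 log₁₀(4.12×10⁻¹⁶ / 10⁻³) = −123.8 dBm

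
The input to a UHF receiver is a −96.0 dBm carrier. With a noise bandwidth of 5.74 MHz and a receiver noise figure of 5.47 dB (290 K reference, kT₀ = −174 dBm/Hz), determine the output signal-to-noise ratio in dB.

4.9 dB

Noise floor: N = −174 + 10 log₁₀(B) + NF
10 log₁₀(5.74×10⁶) = 67.59 dB
N = −174 + 67.59 + 5.47 = −100.94 dBm
SNR = P_sig − N = −96.0 − (−100.94) = 4.94 dB → 4.9 dB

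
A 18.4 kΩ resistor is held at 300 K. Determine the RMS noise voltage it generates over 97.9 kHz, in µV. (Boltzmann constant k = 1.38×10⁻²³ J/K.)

5.46 µV

V_n = √(4kTRB)
4kTRB = 4 × 1.38×10⁻²³ × 300 × 1.84×10⁴ × 9.79×10⁴ = 2.98×10⁻¹¹ V²
V_n = √(2.98×10⁻¹¹) = 5.46×10⁻⁶ V = 5.46 µV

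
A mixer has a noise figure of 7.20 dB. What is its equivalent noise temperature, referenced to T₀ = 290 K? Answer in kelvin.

1232 K

F = 10^(7.20/10) = 5.24807
T_e = (F − 1)·T₀ = (5.24807 − 1) × 290 = 1232 K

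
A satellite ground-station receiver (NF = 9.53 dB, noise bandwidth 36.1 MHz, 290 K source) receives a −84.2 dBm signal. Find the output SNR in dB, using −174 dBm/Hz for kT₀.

Noise floor: N = −174 + 10 log₁₀(B) + NF
10 log₁₀(3.61×10⁷) = 75.58 dB
N = −174 + 75.58 + 9.53 = −88.89 dBm
SNR = P_sig − N = −84.2 − (−88.89) = 4.69 dB → 4.7 dB

4.7 dB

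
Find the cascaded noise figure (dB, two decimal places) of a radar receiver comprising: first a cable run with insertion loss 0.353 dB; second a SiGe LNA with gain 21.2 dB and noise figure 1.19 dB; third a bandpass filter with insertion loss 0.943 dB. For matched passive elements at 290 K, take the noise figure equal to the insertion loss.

Convert to linear (a loss of L dB is a gain of −L dB): F_i = 10^(NF_i/10), G_i = 10^(G_i,dB/10)
  Stage 1: F_1 = 10^(0.353/10) = 1.085, G_1 = 10^(−0.353/10) = 0.9219
  Stage 2: F_2 = 10^(1.19/10) = 1.315, G_2 = 10^(21.2/10) = 131.8
  Stage 3: F_3 = 10^(0.943/10) = 1.243, G_3 = 10^(−0.943/10) = 0.8048
Friis cascade:
  F = 1.085 + (1.315 − 1)/0.9219 + (1.243 − 1)/121.5 = 1.429
NF = 10 log₁₀(1.429) = 1.55 dB

1.55 dB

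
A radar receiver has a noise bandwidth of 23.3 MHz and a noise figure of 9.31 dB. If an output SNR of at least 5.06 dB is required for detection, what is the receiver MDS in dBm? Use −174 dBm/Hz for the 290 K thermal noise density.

−86.0 dBm

Sensitivity = −174 + 10 log₁₀(B) + NF + SNR_min
= −174 + 73.67 + 9.31 + 5.06
= −85.96 dBm → −86.0 dBm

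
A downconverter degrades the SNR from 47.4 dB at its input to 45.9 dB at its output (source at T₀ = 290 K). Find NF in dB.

NF (dB) = SNR_in(dB) − SNR_out(dB) when the source is at T₀
NF = 47.4 − 45.9 = 1.5 dB

1.5 dB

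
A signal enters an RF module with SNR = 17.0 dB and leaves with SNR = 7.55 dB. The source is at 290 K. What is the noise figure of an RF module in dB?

NF (dB) = SNR_in(dB) − SNR_out(dB) when the source is at T₀
NF = 17.0 − 7.55 = 9.45 dB

9.45 dB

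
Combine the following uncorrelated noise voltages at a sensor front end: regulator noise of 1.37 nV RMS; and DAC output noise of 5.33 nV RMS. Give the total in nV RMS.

5.50 nV

Uncorrelated sources add in power (mean-square): V_tot = √(ΣV_i²)
V_tot = √[(1.37×10⁻⁹)² + (5.33×10⁻⁹)²] = 5.50×10⁻⁹ V = 5.50 nV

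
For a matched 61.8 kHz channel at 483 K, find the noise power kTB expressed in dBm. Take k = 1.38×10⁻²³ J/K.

−123.9 dBm

P_n = kTB = 1.38×10⁻²³ × 483 × 6.18×10⁴ = 4.12×10⁻¹⁶ W
In dBm: 10 log₁₀(4.12×10⁻¹⁶ / 10⁻³) = −123.9 dBm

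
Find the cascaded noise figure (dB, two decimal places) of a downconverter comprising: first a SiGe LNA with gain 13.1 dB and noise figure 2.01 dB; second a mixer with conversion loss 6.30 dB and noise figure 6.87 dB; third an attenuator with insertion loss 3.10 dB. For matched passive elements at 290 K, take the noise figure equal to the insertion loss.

Convert to linear (a loss of L dB is a gain of −L dB): F_i = 10^(NF_i/10), G_i = 10^(G_i,dB/10)
  Stage 1: F_1 = 10^(2.01/10) = 1.589, G_1 = 10^(13.1/10) = 20.42
  Stage 2: F_2 = 10^(6.87/10) = 4.864, G_2 = 10^(−6.30/10) = 0.2344
  Stage 3: F_3 = 10^(3.10/10) = 2.042, G_3 = 10^(−3.10/10) = 0.4898
Friis cascade:
  F = 1.589 + (4.864 − 1)/20.42 + (2.042 − 1)/4.786 = 1.995
NF = 10 log₁₀(1.995) = 3.00 dB

3.00 dB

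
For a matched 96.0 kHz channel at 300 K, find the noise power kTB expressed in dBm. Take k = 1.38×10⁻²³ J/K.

−124.0 dBm

P_n = kTB = 1.38×10⁻²³ × 300 × 9.60×10⁴ = 3.97×10⁻¹⁶ W
In dBm: 10 log₁₀(3.97×10⁻¹⁶ / 10⁻³) = −124.0 dBm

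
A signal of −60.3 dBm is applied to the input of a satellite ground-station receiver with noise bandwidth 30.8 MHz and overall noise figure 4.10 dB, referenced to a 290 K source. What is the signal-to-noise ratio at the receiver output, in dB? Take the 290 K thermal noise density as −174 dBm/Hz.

Noise floor: N = −174 + 10 log₁₀(B) + NF
10 log₁₀(3.08×10⁷) = 74.89 dB
N = −174 + 74.89 + 4.10 = −95.01 dBm
SNR = P_sig − N = −60.3 − (−95.01) = 34.71 dB → 34.7 dB

34.7 dB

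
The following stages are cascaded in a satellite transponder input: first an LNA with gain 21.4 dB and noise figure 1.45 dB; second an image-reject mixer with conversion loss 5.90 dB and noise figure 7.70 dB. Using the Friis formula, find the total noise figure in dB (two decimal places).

Convert to linear (a loss of L dB is a gain of −L dB): F_i = 10^(NF_i/10), G_i = 10^(G_i,dB/10)
  Stage 1: F_1 = 10^(1.45/10) = 1.396, G_1 = 10^(21.4/10) = 138.0
  Stage 2: F_2 = 10^(7.70/10) = 5.888, G_2 = 10^(−5.90/10) = 0.2570
Friis cascade:
  F = 1.396 + (5.888 − 1)/138.0 = 1.432
NF = 10 log₁₀(1.432) = 1.56 dB

1.56 dB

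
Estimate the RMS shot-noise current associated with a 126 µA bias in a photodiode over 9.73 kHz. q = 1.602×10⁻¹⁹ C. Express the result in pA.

627 pA

I_n = √(2qI·B)
2qI·B = 2 × 1.602×10⁻¹⁹ × 1.26×10⁻⁴ × 9.73×10³ = 3.93×10⁻¹⁹ A²
I_n = √(3.93×10⁻¹⁹) = 6.27×10⁻¹⁰ A = 627 pA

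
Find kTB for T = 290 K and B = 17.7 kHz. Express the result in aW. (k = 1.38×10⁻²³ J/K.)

P_n = kTB = 1.38×10⁻²³ × 290 × 1.77×10⁴ = 7.08×10⁻¹⁷ W = 70.8 aW

70.8 aW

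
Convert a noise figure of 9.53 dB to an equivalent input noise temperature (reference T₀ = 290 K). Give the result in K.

2313 K

F = 10^(9.53/10) = 8.97429
T_e = (F − 1)·T₀ = (8.97429 − 1) × 290 = 2313 K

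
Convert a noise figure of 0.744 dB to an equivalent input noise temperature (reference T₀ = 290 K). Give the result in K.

54.2 K

F = 10^(0.744/10) = 1.18686
T_e = (F − 1)·T₀ = (1.18686 − 1) × 290 = 54.2 K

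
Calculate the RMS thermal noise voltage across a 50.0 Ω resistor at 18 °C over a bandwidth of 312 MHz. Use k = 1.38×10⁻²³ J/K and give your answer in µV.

15.8 µV

T = 18 °C + 273.15 = 291.15 K
V_n = √(4kTRB)
4kTRB = 4 × 1.38×10⁻²³ × 291.15 × 5.00×10¹ × 3.12×10⁸ = 2.51×10⁻¹⁰ V²
V_n = √(2.51×10⁻¹⁰) = 1.58×10⁻⁵ V = 15.8 µV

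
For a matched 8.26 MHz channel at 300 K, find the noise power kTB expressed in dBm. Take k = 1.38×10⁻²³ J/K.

P_n = kTB = 1.38×10⁻²³ × 300 × 8.26×10⁶ = 3.42×10⁻¹⁴ W
In dBm: 10 log₁₀(3.42×10⁻¹⁴ / 10⁻³) = −104.7 dBm

−104.7 dBm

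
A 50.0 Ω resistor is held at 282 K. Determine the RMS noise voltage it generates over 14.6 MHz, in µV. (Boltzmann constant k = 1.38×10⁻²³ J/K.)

V_n = √(4kTRB)
4kTRB = 4 × 1.38×10⁻²³ × 282 × 5.00×10¹ × 1.46×10⁷ = 1.14×10⁻¹¹ V²
V_n = √(1.14×10⁻¹¹) = 3.37×10⁻⁶ V = 3.37 µV

3.37 µV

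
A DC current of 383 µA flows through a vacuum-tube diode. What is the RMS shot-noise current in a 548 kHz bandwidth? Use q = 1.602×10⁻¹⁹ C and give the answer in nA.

8.20 nA

I_n = √(2qI·B)
2qI·B = 2 × 1.602×10⁻¹⁹ × 3.83×10⁻⁴ × 5.48×10⁵ = 6.72×10⁻¹⁷ A²
I_n = √(6.72×10⁻¹⁷) = 8.20×10⁻⁹ A = 8.20 nA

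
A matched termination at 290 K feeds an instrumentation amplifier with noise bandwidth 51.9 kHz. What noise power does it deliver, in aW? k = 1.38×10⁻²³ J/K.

P_n = kTB = 1.38×10⁻²³ × 290 × 5.19×10⁴ = 2.08×10⁻¹⁶ W = 208 aW

208 aW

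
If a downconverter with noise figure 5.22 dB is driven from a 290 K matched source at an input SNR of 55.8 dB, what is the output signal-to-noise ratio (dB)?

By definition F = SNR_in/SNR_out, so in dB: SNR_out = SNR_in − NF
SNR_out = 55.8 − 5.22 = 50.58 dB

50.58 dB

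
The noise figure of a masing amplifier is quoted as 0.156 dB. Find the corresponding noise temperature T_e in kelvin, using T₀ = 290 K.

F = 10^(0.156/10) = 1.03657
T_e = (F − 1)·T₀ = (1.03657 − 1) × 290 = 10.6 K

10.6 K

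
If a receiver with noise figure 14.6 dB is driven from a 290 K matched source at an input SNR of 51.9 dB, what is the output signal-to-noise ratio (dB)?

37.3 dB

By definition F = SNR_in/SNR_out, so in dB: SNR_out = SNR_in − NF
SNR_out = 51.9 − 14.6 = 37.3 dB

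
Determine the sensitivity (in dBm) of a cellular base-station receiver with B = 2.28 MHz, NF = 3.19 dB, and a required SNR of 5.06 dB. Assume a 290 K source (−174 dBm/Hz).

Sensitivity = −174 + 10 log₁₀(B) + NF + SNR_min
= −174 + 63.58 + 3.19 + 5.06
= −102.17 dBm → −102.2 dBm

−102.2 dBm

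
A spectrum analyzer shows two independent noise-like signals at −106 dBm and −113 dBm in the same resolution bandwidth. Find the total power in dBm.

−105.2 dBm

Convert to linear, add, convert back:
P₁ = 2.51×10⁻¹⁴ W, P₂ = 5.01×10⁻¹⁵ W
P_tot = 3.01×10⁻¹⁴ W → 10 log₁₀(P_tot / 10⁻³) = −105.2 dBm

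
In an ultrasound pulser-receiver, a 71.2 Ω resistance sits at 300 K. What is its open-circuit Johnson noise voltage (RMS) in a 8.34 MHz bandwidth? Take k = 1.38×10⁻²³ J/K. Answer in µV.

3.14 µV

V_n = √(4kTRB)
4kTRB = 4 × 1.38×10⁻²³ × 300 × 7.12×10¹ × 8.34×10⁶ = 9.83×10⁻¹² V²
V_n = √(9.83×10⁻¹²) = 3.14×10⁻⁶ V = 3.14 µV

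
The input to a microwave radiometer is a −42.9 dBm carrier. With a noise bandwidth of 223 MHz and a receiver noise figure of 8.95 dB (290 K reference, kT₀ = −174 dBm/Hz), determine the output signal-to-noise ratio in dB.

38.7 dB

Noise floor: N = −174 + 10 log₁₀(B) + NF
10 log₁₀(2.23×10⁸) = 83.48 dB
N = −174 + 83.48 + 8.95 = −81.57 dBm
SNR = P_sig − N = −42.9 − (−81.57) = 38.67 dB → 38.7 dB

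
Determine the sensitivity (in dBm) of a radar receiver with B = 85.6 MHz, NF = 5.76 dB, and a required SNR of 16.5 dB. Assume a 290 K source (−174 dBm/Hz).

−72.4 dBm

Sensitivity = −174 + 10 log₁₀(B) + NF + SNR_min
= −174 + 79.32 + 5.76 + 16.5
= −72.42 dBm → −72.4 dBm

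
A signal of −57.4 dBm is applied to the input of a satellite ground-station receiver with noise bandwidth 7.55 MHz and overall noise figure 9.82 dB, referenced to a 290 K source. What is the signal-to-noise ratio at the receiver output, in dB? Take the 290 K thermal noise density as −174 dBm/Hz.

38.0 dB

Noise floor: N = −174 + 10 log₁₀(B) + NF
10 log₁₀(7.55×10⁶) = 68.78 dB
N = −174 + 68.78 + 9.82 = −95.40 dBm
SNR = P_sig − N = −57.4 − (−95.40) = 38.00 dB → 38.0 dB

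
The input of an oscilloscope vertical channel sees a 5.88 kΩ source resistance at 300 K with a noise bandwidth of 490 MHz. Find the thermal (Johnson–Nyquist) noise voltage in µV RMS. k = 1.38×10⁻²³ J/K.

V_n = √(4kTRB)
4kTRB = 4 × 1.38×10⁻²³ × 300 × 5.88×10³ × 4.90×10⁸ = 4.77×10⁻⁸ V²
V_n = √(4.77×10⁻⁸) = 2.18×10⁻⁴ V = 218 µV

218 µV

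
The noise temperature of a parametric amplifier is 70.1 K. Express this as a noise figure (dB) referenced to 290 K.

0.940 dB

F = 1 + T_e/T₀ = 1 + 70.1/290 = 1.24172
NF = 10 log₁₀(1.24172) = 0.940 dB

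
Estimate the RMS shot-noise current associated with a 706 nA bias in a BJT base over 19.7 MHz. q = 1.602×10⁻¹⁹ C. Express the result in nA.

I_n = √(2qI·B)
2qI·B = 2 × 1.602×10⁻¹⁹ × 7.06×10⁻⁷ × 1.97×10⁷ = 4.46×10⁻¹⁸ A²
I_n = √(4.46×10⁻¹⁸) = 2.11×10⁻⁹ A = 2.11 nA

2.11 nA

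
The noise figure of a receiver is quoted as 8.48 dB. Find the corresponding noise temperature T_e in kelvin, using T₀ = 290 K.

1754 K

F = 10^(8.48/10) = 7.04693
T_e = (F − 1)·T₀ = (7.04693 − 1) × 290 = 1754 K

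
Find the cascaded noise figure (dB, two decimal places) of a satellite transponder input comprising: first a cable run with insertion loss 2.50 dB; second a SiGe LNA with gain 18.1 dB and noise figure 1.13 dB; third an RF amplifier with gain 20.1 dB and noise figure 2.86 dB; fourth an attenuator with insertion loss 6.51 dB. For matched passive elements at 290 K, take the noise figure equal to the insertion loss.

3.68 dB

Convert to linear (a loss of L dB is a gain of −L dB): F_i = 10^(NF_i/10), G_i = 10^(G_i,dB/10)
  Stage 1: F_1 = 10^(2.50/10) = 1.778, G_1 = 10^(−2.50/10) = 0.5623
  Stage 2: F_2 = 10^(1.13/10) = 1.297, G_2 = 10^(18.1/10) = 64.57
  Stage 3: F_3 = 10^(2.86/10) = 1.932, G_3 = 10^(20.1/10) = 102.3
  Stage 4: F_4 = 10^(6.51/10) = 4.477, G_4 = 10^(−6.51/10) = 0.2234
Friis cascade:
  F = 1.778 + (1.297 − 1)/0.5623 + (1.932 − 1)/36.31 + (4.477 − 1)/3715 = 2.333
NF = 10 log₁₀(2.333) = 3.68 dB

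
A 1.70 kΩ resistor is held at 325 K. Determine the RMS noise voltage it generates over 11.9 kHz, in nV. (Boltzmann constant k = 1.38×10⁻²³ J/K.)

602 nV

V_n = √(4kTRB)
4kTRB = 4 × 1.38×10⁻²³ × 325 × 1.70×10³ × 1.19×10⁴ = 3.63×10⁻¹³ V²
V_n = √(3.63×10⁻¹³) = 6.02×10⁻⁷ V = 602 nV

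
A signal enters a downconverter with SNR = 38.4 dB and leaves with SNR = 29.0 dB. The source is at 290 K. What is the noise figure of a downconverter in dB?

NF (dB) = SNR_in(dB) − SNR_out(dB) when the source is at T₀
NF = 38.4 − 29.0 = 9.4 dB

9.4 dB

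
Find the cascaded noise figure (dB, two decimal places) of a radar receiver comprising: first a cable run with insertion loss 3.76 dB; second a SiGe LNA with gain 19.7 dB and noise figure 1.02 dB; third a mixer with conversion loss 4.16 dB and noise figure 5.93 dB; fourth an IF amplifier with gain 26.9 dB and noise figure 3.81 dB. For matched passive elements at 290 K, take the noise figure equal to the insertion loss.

Convert to linear (a loss of L dB is a gain of −L dB): F_i = 10^(NF_i/10), G_i = 10^(G_i,dB/10)
  Stage 1: F_1 = 10^(3.76/10) = 2.377, G_1 = 10^(−3.76/10) = 0.4207
  Stage 2: F_2 = 10^(1.02/10) = 1.265, G_2 = 10^(19.7/10) = 93.33
  Stage 3: F_3 = 10^(5.93/10) = 3.917, G_3 = 10^(−4.16/10) = 0.3837
  Stage 4: F_4 = 10^(3.81/10) = 2.404, G_4 = 10^(26.9/10) = 489.8
Friis cascade:
  F = 2.377 + (1.265 − 1)/0.4207 + (3.917 − 1)/39.26 + (2.404 − 1)/15.07 = 3.174
NF = 10 log₁₀(3.174) = 5.02 dB

5.02 dB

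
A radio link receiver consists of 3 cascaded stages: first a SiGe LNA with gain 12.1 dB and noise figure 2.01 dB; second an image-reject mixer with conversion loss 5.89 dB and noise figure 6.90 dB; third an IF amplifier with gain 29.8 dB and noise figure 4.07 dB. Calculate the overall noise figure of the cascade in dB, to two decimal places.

3.43 dB

Convert to linear (a loss of L dB is a gain of −L dB): F_i = 10^(NF_i/10), G_i = 10^(G_i,dB/10)
  Stage 1: F_1 = 10^(2.01/10) = 1.589, G_1 = 10^(12.1/10) = 16.22
  Stage 2: F_2 = 10^(6.90/10) = 4.898, G_2 = 10^(−5.89/10) = 0.2576
  Stage 3: F_3 = 10^(4.07/10) = 2.553, G_3 = 10^(29.8/10) = 955.0
Friis cascade:
  F = 1.589 + (4.898 − 1)/16.22 + (2.553 − 1)/4.178 = 2.200
NF = 10 log₁₀(2.200) = 3.43 dB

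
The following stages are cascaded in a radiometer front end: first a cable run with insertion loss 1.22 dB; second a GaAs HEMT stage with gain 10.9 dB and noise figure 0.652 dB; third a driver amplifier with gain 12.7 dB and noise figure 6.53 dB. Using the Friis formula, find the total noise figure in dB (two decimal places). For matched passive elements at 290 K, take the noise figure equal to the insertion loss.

2.82 dB

Convert to linear (a loss of L dB is a gain of −L dB): F_i = 10^(NF_i/10), G_i = 10^(G_i,dB/10)
  Stage 1: F_1 = 10^(1.22/10) = 1.324, G_1 = 10^(−1.22/10) = 0.7551
  Stage 2: F_2 = 10^(0.652/10) = 1.162, G_2 = 10^(10.9/10) = 12.30
  Stage 3: F_3 = 10^(6.53/10) = 4.498, G_3 = 10^(12.7/10) = 18.62
Friis cascade:
  F = 1.324 + (1.162 − 1)/0.7551 + (4.498 − 1)/9.290 = 1.915
NF = 10 log₁₀(1.915) = 2.82 dB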